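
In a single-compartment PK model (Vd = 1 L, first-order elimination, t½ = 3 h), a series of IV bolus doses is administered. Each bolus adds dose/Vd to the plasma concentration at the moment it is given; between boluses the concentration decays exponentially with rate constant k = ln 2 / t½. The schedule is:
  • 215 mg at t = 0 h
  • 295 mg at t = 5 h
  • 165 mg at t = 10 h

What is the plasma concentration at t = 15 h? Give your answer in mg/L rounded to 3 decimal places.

87.958 mg/L

k = ln 2 / 3 = 0.23105 per h
Dose 1 (215 mg at t=0 h): 215·exp(−0.23105·15) = 6.719 mg/L
Dose 2 (295 mg at t=5 h): 295·exp(−0.23105·10) = 29.268 mg/L
Dose 3 (165 mg at t=10 h): 165·exp(−0.23105·5) = 51.972 mg/L
C(15) = 6.719 + 29.268 + 51.972 = 87.958 mg/L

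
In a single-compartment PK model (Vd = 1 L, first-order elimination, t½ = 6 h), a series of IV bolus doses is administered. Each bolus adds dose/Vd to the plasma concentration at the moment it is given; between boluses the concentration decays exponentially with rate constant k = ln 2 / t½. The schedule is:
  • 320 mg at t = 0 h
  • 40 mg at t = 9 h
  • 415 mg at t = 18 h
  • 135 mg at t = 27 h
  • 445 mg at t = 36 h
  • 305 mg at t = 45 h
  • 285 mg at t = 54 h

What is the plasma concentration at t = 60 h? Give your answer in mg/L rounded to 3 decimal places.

230.878 mg/L

k = ln 2 / 6 = 0.11552 per h
Dose 1 (320 mg at t=0 h): 320·exp(−0.11552·60) = 0.313 mg/L
Dose 2 (40 mg at t=9 h): 40·exp(−0.11552·51) = 0.110 mg/L
Dose 3 (415 mg at t=18 h): 415·exp(−0.11552·42) = 3.242 mg/L
Dose 4 (135 mg at t=27 h): 135·exp(−0.11552·33) = 2.983 mg/L
Dose 5 (445 mg at t=36 h): 445·exp(−0.11552·24) = 27.812 mg/L
Dose 6 (305 mg at t=45 h): 305·exp(−0.11552·15) = 53.917 mg/L
Dose 7 (285 mg at t=54 h): 285·exp(−0.11552·6) = 142.500 mg/L
C(60) = 0.313 + 0.110 + 3.242 + 2.983 + 27.812 + 53.917 + 142.500 = 230.878 mg/L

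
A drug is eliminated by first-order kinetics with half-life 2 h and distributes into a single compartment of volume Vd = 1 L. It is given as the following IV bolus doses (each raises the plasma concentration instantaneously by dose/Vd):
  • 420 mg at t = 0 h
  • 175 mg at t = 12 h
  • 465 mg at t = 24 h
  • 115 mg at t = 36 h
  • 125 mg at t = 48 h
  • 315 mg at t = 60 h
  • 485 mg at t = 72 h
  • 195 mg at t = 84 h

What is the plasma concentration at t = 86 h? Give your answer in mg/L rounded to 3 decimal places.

k = ln 2 / 2 = 0.34657 per h
Dose 1 (420 mg at t=0 h): 420·exp(−0.34657·86) = 0.000 mg/L
Dose 2 (175 mg at t=12 h): 175·exp(−0.34657·74) = 0.000 mg/L
Dose 3 (465 mg at t=24 h): 465·exp(−0.34657·62) = 0.000 mg/L
Dose 4 (115 mg at t=36 h): 115·exp(−0.34657·50) = 0.000 mg/L
Dose 5 (125 mg at t=48 h): 125·exp(−0.34657·38) = 0.000 mg/L
Dose 6 (315 mg at t=60 h): 315·exp(−0.34657·26) = 0.038 mg/L
Dose 7 (485 mg at t=72 h): 485·exp(−0.34657·14) = 3.789 mg/L
Dose 8 (195 mg at t=84 h): 195·exp(−0.34657·2) = 97.500 mg/L
C(86) = 0.000 + 0.000 + 0.000 + 0.000 + 0.000 + 0.038 + 3.789 + 97.500 = 101.328 mg/L

101.328 mg/L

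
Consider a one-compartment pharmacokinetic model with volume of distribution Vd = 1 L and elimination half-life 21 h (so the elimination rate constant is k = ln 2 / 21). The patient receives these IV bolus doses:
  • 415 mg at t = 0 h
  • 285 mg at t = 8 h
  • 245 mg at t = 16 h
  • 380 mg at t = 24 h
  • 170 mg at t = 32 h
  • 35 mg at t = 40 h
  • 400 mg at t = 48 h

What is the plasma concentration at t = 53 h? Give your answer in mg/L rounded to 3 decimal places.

801.776 mg/L

k = ln 2 / 21 = 0.03301 per h
Dose 1 (415 mg at t=0 h): 415·exp(−0.03301·53) = 72.162 mg/L
Dose 2 (285 mg at t=8 h): 285·exp(−0.03301·45) = 64.533 mg/L
Dose 3 (245 mg at t=16 h): 245·exp(−0.03301·37) = 72.240 mg/L
Dose 4 (380 mg at t=24 h): 380·exp(−0.03301·29) = 145.907 mg/L
Dose 5 (170 mg at t=32 h): 170·exp(−0.03301·21) = 85.000 mg/L
Dose 6 (35 mg at t=40 h): 35·exp(−0.03301·13) = 22.789 mg/L
Dose 7 (400 mg at t=48 h): 400·exp(−0.03301·5) = 339.146 mg/L
C(53) = 72.162 + 64.533 + 72.240 + 145.907 + 85.000 + 22.789 + 339.146 = 801.776 mg/L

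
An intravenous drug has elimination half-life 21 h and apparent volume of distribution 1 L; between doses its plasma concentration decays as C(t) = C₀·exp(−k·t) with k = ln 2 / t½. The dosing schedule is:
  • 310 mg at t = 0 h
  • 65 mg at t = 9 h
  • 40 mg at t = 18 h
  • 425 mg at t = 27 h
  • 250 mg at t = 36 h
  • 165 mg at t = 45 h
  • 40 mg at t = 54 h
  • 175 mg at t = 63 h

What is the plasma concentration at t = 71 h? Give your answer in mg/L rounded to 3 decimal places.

k = ln 2 / 21 = 0.03301 per h
Dose 1 (310 mg at t=0 h): 310·exp(−0.03301·71) = 29.757 mg/L
Dose 2 (65 mg at t=9 h): 65·exp(−0.03301·62) = 8.398 mg/L
Dose 3 (40 mg at t=18 h): 40·exp(−0.03301·53) = 6.955 mg/L
Dose 4 (425 mg at t=27 h): 425·exp(−0.03301·44) = 99.463 mg/L
Dose 5 (250 mg at t=36 h): 250·exp(−0.03301·35) = 78.745 mg/L
Dose 6 (165 mg at t=45 h): 165·exp(−0.03301·26) = 69.949 mg/L
Dose 7 (40 mg at t=54 h): 40·exp(−0.03301·17) = 22.823 mg/L
Dose 8 (175 mg at t=63 h): 175·exp(−0.03301·8) = 134.388 mg/L
C(71) = 29.757 + 8.398 + 6.955 + 99.463 + 78.745 + 69.949 + 22.823 + 134.388 = 450.477 mg/L

450.477 mg/L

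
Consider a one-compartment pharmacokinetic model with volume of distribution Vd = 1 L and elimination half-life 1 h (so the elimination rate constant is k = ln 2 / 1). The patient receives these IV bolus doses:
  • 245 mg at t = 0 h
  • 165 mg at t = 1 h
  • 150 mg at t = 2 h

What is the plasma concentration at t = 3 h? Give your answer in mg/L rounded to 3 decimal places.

k = ln 2 / 1 = 0.69315 per h
Dose 1 (245 mg at t=0 h): 245·exp(−0.69315·3) = 30.625 mg/L
Dose 2 (165 mg at t=1 h): 165·exp(−0.69315·2) = 41.250 mg/L
Dose 3 (150 mg at t=2 h): 150·exp(−0.69315·1) = 75.000 mg/L
C(3) = 30.625 + 41.250 + 75.000 = 146.875 mg/L

146.875 mg/L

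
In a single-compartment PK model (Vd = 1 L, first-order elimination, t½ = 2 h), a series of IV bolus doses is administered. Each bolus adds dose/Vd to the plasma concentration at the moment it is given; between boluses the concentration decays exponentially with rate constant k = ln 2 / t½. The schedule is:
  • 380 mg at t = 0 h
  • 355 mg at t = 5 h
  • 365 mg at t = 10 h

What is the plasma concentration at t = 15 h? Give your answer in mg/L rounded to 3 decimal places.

k = ln 2 / 2 = 0.34657 per h
Dose 1 (380 mg at t=0 h): 380·exp(−0.34657·15) = 2.099 mg/L
Dose 2 (355 mg at t=5 h): 355·exp(−0.34657·10) = 11.094 mg/L
Dose 3 (365 mg at t=10 h): 365·exp(−0.34657·5) = 64.523 mg/L
C(15) = 2.099 + 11.094 + 64.523 = 77.716 mg/L

77.716 mg/L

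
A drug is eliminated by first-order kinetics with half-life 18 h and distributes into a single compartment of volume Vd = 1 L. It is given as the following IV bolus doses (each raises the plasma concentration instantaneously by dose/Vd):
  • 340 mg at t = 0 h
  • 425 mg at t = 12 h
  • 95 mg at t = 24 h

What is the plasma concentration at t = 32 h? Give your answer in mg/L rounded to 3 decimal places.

365.716 mg/L

k = ln 2 / 18 = 0.03851 per h
Dose 1 (340 mg at t=0 h): 340·exp(−0.03851·32) = 99.155 mg/L
Dose 2 (425 mg at t=12 h): 425·exp(−0.03851·20) = 196.748 mg/L
Dose 3 (95 mg at t=24 h): 95·exp(−0.03851·8) = 69.812 mg/L
C(32) = 99.155 + 196.748 + 69.812 = 365.716 mg/L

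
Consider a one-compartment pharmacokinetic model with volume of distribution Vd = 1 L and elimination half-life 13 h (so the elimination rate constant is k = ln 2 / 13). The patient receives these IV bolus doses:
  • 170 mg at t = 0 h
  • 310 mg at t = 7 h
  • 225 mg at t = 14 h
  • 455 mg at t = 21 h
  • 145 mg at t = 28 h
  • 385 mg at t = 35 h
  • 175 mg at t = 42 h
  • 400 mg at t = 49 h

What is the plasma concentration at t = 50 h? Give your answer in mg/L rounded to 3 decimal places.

k = ln 2 / 13 = 0.05332 per h
Dose 1 (170 mg at t=0 h): 170·exp(−0.05332·50) = 11.821 mg/L
Dose 2 (310 mg at t=7 h): 310·exp(−0.05332·43) = 31.307 mg/L
Dose 3 (225 mg at t=14 h): 225·exp(−0.05332·36) = 33.004 mg/L
Dose 4 (455 mg at t=21 h): 455·exp(−0.05332·29) = 96.936 mg/L
Dose 5 (145 mg at t=28 h): 145·exp(−0.05332·22) = 44.868 mg/L
Dose 6 (385 mg at t=35 h): 385·exp(−0.05332·15) = 173.029 mg/L
Dose 7 (175 mg at t=42 h): 175·exp(−0.05332·8) = 114.232 mg/L
Dose 8 (400 mg at t=49 h): 400·exp(−0.05332·1) = 379.231 mg/L
C(50) = 11.821 + 31.307 + 33.004 + 96.936 + 44.868 + 173.029 + 114.232 + 379.231 = 884.427 mg/L

884.427 mg/L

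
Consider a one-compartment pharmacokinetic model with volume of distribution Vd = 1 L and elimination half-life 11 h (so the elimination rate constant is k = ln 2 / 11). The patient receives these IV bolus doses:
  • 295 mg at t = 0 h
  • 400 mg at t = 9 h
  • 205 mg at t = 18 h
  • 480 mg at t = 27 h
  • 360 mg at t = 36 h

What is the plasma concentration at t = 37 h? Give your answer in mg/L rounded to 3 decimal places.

752.716 mg/L

k = ln 2 / 11 = 0.06301 per h
Dose 1 (295 mg at t=0 h): 295·exp(−0.06301·37) = 28.659 mg/L
Dose 2 (400 mg at t=9 h): 400·exp(−0.06301·28) = 68.518 mg/L
Dose 3 (205 mg at t=18 h): 205·exp(−0.06301·19) = 61.915 mg/L
Dose 4 (480 mg at t=27 h): 480·exp(−0.06301·10) = 255.610 mg/L
Dose 5 (360 mg at t=36 h): 360·exp(−0.06301·1) = 338.015 mg/L
C(37) = 28.659 + 68.518 + 61.915 + 255.610 + 338.015 = 752.716 mg/L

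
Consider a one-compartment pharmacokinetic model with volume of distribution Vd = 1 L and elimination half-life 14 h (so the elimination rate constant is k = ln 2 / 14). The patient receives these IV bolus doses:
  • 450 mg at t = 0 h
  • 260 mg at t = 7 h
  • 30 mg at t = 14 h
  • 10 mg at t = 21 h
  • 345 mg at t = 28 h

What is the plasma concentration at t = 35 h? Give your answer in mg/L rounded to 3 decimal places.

k = ln 2 / 14 = 0.04951 per h
Dose 1 (450 mg at t=0 h): 450·exp(−0.04951·35) = 79.550 mg/L
Dose 2 (260 mg at t=7 h): 260·exp(−0.04951·28) = 65.000 mg/L
Dose 3 (30 mg at t=14 h): 30·exp(−0.04951·21) = 10.607 mg/L
Dose 4 (10 mg at t=21 h): 10·exp(−0.04951·14) = 5.000 mg/L
Dose 5 (345 mg at t=28 h): 345·exp(−0.04951·7) = 243.952 mg/L
C(35) = 79.550 + 65.000 + 10.607 + 5.000 + 243.952 = 404.108 mg/L

404.108 mg/L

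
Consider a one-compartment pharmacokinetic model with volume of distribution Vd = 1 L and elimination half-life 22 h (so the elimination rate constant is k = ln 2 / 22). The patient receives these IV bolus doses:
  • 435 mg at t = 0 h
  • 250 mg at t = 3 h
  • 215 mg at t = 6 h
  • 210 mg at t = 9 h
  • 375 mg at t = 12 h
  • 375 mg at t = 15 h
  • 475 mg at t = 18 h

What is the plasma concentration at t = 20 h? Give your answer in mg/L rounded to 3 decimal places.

1722.569 mg/L

k = ln 2 / 22 = 0.03151 per h
Dose 1 (435 mg at t=0 h): 435·exp(−0.03151·20) = 231.646 mg/L
Dose 2 (250 mg at t=3 h): 250·exp(−0.03151·17) = 146.327 mg/L
Dose 3 (215 mg at t=6 h): 215·exp(−0.03151·14) = 138.316 mg/L
Dose 4 (210 mg at t=9 h): 210·exp(−0.03151·11) = 148.492 mg/L
Dose 5 (375 mg at t=12 h): 375·exp(−0.03151·8) = 291.451 mg/L
Dose 6 (375 mg at t=15 h): 375·exp(−0.03151·5) = 320.343 mg/L
Dose 7 (475 mg at t=18 h): 475·exp(−0.03151·2) = 445.992 mg/L
C(20) = 231.646 + 146.327 + 138.316 + 148.492 + 291.451 + 320.343 + 445.992 = 1722.569 mg/L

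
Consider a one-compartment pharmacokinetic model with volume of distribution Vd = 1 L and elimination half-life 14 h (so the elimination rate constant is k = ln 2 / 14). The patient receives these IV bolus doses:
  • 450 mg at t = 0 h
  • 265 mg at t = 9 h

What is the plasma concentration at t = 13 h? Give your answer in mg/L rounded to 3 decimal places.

k = ln 2 / 14 = 0.04951 per h
Dose 1 (450 mg at t=0 h): 450·exp(−0.04951·13) = 236.420 mg/L
Dose 2 (265 mg at t=9 h): 265·exp(−0.04951·4) = 217.389 mg/L
C(13) = 236.420 + 217.389 = 453.809 mg/L

453.809 mg/L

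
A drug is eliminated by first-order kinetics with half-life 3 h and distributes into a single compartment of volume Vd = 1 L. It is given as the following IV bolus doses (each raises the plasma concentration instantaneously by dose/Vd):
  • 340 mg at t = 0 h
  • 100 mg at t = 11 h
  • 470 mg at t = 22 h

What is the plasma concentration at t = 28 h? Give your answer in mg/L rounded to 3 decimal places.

k = ln 2 / 3 = 0.23105 per h
Dose 1 (340 mg at t=0 h): 340·exp(−0.23105·28) = 0.527 mg/L
Dose 2 (100 mg at t=11 h): 100·exp(−0.23105·17) = 1.969 mg/L
Dose 3 (470 mg at t=22 h): 470·exp(−0.23105·6) = 117.500 mg/L
C(28) = 0.527 + 1.969 + 117.500 = 119.996 mg/L

119.996 mg/L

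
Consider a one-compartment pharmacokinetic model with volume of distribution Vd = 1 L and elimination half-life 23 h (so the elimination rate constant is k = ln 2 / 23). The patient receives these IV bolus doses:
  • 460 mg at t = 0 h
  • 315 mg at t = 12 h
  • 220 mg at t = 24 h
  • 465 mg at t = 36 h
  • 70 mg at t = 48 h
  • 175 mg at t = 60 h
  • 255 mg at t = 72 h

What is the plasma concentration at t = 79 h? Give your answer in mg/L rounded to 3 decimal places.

k = ln 2 / 23 = 0.03014 per h
Dose 1 (460 mg at t=0 h): 460·exp(−0.03014·79) = 42.539 mg/L
Dose 2 (315 mg at t=12 h): 315·exp(−0.03014·67) = 41.821 mg/L
Dose 3 (220 mg at t=24 h): 220·exp(−0.03014·55) = 41.934 mg/L
Dose 4 (465 mg at t=36 h): 465·exp(−0.03014·43) = 127.250 mg/L
Dose 5 (70 mg at t=48 h): 70·exp(−0.03014·31) = 27.502 mg/L
Dose 6 (175 mg at t=60 h): 175·exp(−0.03014·19) = 98.710 mg/L
Dose 7 (255 mg at t=72 h): 255·exp(−0.03014·7) = 206.501 mg/L
C(79) = 42.539 + 41.821 + 41.934 + 127.250 + 27.502 + 98.710 + 206.501 = 586.257 mg/L

586.257 mg/L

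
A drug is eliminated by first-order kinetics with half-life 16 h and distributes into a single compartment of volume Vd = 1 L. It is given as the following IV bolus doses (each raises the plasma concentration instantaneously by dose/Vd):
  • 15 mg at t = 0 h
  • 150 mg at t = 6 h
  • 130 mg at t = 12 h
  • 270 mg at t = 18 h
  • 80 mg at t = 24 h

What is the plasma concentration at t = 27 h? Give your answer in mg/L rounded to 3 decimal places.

386.003 mg/L

k = ln 2 / 16 = 0.04332 per h
Dose 1 (15 mg at t=0 h): 15·exp(−0.04332·27) = 4.657 mg/L
Dose 2 (150 mg at t=6 h): 150·exp(−0.04332·21) = 60.393 mg/L
Dose 3 (130 mg at t=12 h): 130·exp(−0.04332·15) = 67.878 mg/L
Dose 4 (270 mg at t=18 h): 270·exp(−0.04332·9) = 182.824 mg/L
Dose 5 (80 mg at t=24 h): 80·exp(−0.04332·3) = 70.250 mg/L
C(27) = 4.657 + 60.393 + 67.878 + 182.824 + 70.250 = 386.003 mg/L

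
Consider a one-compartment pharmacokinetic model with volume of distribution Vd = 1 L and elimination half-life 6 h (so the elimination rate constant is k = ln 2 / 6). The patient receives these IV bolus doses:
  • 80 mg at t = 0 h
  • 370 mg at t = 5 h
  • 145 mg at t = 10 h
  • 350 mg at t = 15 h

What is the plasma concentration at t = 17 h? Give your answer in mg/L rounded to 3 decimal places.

k = ln 2 / 6 = 0.11552 per h
Dose 1 (80 mg at t=0 h): 80·exp(−0.11552·17) = 11.225 mg/L
Dose 2 (370 mg at t=5 h): 370·exp(−0.11552·12) = 92.500 mg/L
Dose 3 (145 mg at t=10 h): 145·exp(−0.11552·7) = 64.590 mg/L
Dose 4 (350 mg at t=15 h): 350·exp(−0.11552·2) = 277.795 mg/L
C(17) = 11.225 + 92.500 + 64.590 + 277.795 = 446.110 mg/L

446.110 mg/L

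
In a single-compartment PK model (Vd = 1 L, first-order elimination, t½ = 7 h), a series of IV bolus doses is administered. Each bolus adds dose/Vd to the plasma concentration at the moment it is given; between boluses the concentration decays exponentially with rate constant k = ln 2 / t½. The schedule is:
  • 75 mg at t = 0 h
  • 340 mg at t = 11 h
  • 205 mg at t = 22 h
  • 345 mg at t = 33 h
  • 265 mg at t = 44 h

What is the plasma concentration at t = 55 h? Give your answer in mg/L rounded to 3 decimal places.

140.716 mg/L

k = ln 2 / 7 = 0.09902 per h
Dose 1 (75 mg at t=0 h): 75·exp(−0.09902·55) = 0.323 mg/L
Dose 2 (340 mg at t=11 h): 340·exp(−0.09902·44) = 4.358 mg/L
Dose 3 (205 mg at t=22 h): 205·exp(−0.09902·33) = 7.809 mg/L
Dose 4 (345 mg at t=33 h): 345·exp(−0.09902·22) = 39.059 mg/L
Dose 5 (265 mg at t=44 h): 265·exp(−0.09902·11) = 89.166 mg/L
C(55) = 0.323 + 4.358 + 7.809 + 39.059 + 89.166 = 140.716 mg/L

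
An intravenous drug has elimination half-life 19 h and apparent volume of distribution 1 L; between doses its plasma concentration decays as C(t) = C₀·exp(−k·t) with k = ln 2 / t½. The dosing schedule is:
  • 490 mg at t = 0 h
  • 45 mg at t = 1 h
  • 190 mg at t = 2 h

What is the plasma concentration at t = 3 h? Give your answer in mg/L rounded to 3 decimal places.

k = ln 2 / 19 = 0.03648 per h
Dose 1 (490 mg at t=0 h): 490·exp(−0.03648·3) = 439.203 mg/L
Dose 2 (45 mg at t=1 h): 45·exp(−0.03648·2) = 41.834 mg/L
Dose 3 (190 mg at t=2 h): 190·exp(−0.03648·1) = 183.193 mg/L
C(3) = 439.203 + 41.834 + 183.193 = 664.230 mg/L

664.230 mg/L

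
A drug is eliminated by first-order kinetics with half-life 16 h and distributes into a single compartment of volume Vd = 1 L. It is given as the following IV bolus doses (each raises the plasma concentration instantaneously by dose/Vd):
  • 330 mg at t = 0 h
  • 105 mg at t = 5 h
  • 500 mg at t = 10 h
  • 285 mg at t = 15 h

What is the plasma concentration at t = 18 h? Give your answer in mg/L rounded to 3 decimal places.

814.911 mg/L

k = ln 2 / 16 = 0.04332 per h
Dose 1 (330 mg at t=0 h): 330·exp(−0.04332·18) = 151.306 mg/L
Dose 2 (105 mg at t=5 h): 105·exp(−0.04332·13) = 59.786 mg/L
Dose 3 (500 mg at t=10 h): 500·exp(−0.04332·8) = 353.553 mg/L
Dose 4 (285 mg at t=15 h): 285·exp(−0.04332·3) = 250.266 mg/L
C(18) = 151.306 + 59.786 + 353.553 + 250.266 = 814.911 mg/L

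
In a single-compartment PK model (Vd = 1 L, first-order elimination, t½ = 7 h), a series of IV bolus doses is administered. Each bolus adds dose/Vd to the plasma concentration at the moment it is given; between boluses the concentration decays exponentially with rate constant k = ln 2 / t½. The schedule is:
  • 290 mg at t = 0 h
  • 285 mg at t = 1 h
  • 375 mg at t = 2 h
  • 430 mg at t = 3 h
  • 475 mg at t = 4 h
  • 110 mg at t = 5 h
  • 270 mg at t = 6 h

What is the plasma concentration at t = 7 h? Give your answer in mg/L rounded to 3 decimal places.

1507.972 mg/L

k = ln 2 / 7 = 0.09902 per h
Dose 1 (290 mg at t=0 h): 290·exp(−0.09902·7) = 145.000 mg/L
Dose 2 (285 mg at t=1 h): 285·exp(−0.09902·6) = 157.333 mg/L
Dose 3 (375 mg at t=2 h): 375·exp(−0.09902·5) = 228.565 mg/L
Dose 4 (430 mg at t=3 h): 430·exp(−0.09902·4) = 289.369 mg/L
Dose 5 (475 mg at t=4 h): 475·exp(−0.09902·3) = 352.924 mg/L
Dose 6 (110 mg at t=5 h): 110·exp(−0.09902·2) = 90.237 mg/L
Dose 7 (270 mg at t=6 h): 270·exp(−0.09902·1) = 244.545 mg/L
C(7) = 145.000 + 157.333 + 228.565 + 289.369 + 352.924 + 90.237 + 244.545 = 1507.972 mg/L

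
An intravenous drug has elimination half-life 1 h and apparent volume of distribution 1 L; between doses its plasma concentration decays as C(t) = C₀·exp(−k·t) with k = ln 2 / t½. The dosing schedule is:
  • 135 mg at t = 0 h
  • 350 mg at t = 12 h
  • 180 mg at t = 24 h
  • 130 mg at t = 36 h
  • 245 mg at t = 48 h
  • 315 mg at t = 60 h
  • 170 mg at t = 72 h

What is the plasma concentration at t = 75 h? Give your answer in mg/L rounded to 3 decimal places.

21.260 mg/L

k = ln 2 / 1 = 0.69315 per h
Dose 1 (135 mg at t=0 h): 135·exp(−0.69315·75) = 0.000 mg/L
Dose 2 (350 mg at t=12 h): 350·exp(−0.69315·63) = 0.000 mg/L
Dose 3 (180 mg at t=24 h): 180·exp(−0.69315·51) = 0.000 mg/L
Dose 4 (130 mg at t=36 h): 130·exp(−0.69315·39) = 0.000 mg/L
Dose 5 (245 mg at t=48 h): 245·exp(−0.69315·27) = 0.000 mg/L
Dose 6 (315 mg at t=60 h): 315·exp(−0.69315·15) = 0.010 mg/L
Dose 7 (170 mg at t=72 h): 170·exp(−0.69315·3) = 21.250 mg/L
C(75) = 0.000 + 0.000 + 0.000 + 0.000 + 0.000 + 0.010 + 21.250 = 21.260 mg/L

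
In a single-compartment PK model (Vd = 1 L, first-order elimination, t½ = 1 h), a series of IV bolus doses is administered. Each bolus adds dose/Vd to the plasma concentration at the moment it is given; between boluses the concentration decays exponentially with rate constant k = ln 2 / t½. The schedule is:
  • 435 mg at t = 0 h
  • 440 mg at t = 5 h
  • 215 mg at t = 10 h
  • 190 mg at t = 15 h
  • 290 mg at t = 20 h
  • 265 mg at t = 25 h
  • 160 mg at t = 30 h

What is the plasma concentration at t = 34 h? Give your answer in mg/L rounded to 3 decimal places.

10.536 mg/L

k = ln 2 / 1 = 0.69315 per h
Dose 1 (435 mg at t=0 h): 435·exp(−0.69315·34) = 0.000 mg/L
Dose 2 (440 mg at t=5 h): 440·exp(−0.69315·29) = 0.000 mg/L
Dose 3 (215 mg at t=10 h): 215·exp(−0.69315·24) = 0.000 mg/L
Dose 4 (190 mg at t=15 h): 190·exp(−0.69315·19) = 0.000 mg/L
Dose 5 (290 mg at t=20 h): 290·exp(−0.69315·14) = 0.018 mg/L
Dose 6 (265 mg at t=25 h): 265·exp(−0.69315·9) = 0.518 mg/L
Dose 7 (160 mg at t=30 h): 160·exp(−0.69315·4) = 10.000 mg/L
C(34) = 0.000 + 0.000 + 0.000 + 0.000 + 0.018 + 0.518 + 10.000 = 10.536 mg/L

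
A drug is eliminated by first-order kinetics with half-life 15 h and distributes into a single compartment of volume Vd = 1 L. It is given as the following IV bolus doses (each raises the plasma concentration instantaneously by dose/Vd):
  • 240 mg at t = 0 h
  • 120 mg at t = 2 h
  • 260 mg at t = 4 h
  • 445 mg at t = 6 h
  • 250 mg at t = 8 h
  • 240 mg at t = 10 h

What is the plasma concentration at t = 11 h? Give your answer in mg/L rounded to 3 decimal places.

k = ln 2 / 15 = 0.04621 per h
Dose 1 (240 mg at t=0 h): 240·exp(−0.04621·11) = 144.363 mg/L
Dose 2 (120 mg at t=2 h): 120·exp(−0.04621·9) = 79.170 mg/L
Dose 3 (260 mg at t=4 h): 260·exp(−0.04621·7) = 188.145 mg/L
Dose 4 (445 mg at t=6 h): 445·exp(−0.04621·5) = 353.197 mg/L
Dose 5 (250 mg at t=8 h): 250·exp(−0.04621·3) = 217.638 mg/L
Dose 6 (240 mg at t=10 h): 240·exp(−0.04621·1) = 229.162 mg/L
C(11) = 144.363 + 79.170 + 188.145 + 353.197 + 217.638 + 229.162 = 1211.675 mg/L

1211.675 mg/L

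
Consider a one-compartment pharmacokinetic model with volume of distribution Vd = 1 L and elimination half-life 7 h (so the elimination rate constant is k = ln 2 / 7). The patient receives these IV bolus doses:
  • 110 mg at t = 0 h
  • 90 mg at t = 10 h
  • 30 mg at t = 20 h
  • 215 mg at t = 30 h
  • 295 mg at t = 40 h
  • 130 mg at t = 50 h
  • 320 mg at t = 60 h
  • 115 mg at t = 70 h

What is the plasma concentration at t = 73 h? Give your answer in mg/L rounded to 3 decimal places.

k = ln 2 / 7 = 0.09902 per h
Dose 1 (110 mg at t=0 h): 110·exp(−0.09902·73) = 0.080 mg/L
Dose 2 (90 mg at t=10 h): 90·exp(−0.09902·63) = 0.176 mg/L
Dose 3 (30 mg at t=20 h): 30·exp(−0.09902·53) = 0.158 mg/L
Dose 4 (215 mg at t=30 h): 215·exp(−0.09902·43) = 3.043 mg/L
Dose 5 (295 mg at t=40 h): 295·exp(−0.09902·33) = 11.238 mg/L
Dose 6 (130 mg at t=50 h): 130·exp(−0.09902·23) = 13.330 mg/L
Dose 7 (320 mg at t=60 h): 320·exp(−0.09902·13) = 88.327 mg/L
Dose 8 (115 mg at t=70 h): 115·exp(−0.09902·3) = 85.445 mg/L
C(73) = 0.080 + 0.176 + 0.158 + 3.043 + 11.238 + 13.330 + 88.327 + 85.445 = 201.796 mg/L

201.796 mg/L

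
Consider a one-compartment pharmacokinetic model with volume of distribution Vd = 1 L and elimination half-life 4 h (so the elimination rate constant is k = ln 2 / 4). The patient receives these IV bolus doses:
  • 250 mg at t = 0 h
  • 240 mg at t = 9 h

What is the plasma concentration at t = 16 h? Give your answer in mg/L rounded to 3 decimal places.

k = ln 2 / 4 = 0.17329 per h
Dose 1 (250 mg at t=0 h): 250·exp(−0.17329·16) = 15.625 mg/L
Dose 2 (240 mg at t=9 h): 240·exp(−0.17329·7) = 71.352 mg/L
C(16) = 15.625 + 71.352 = 86.977 mg/L

86.977 mg/L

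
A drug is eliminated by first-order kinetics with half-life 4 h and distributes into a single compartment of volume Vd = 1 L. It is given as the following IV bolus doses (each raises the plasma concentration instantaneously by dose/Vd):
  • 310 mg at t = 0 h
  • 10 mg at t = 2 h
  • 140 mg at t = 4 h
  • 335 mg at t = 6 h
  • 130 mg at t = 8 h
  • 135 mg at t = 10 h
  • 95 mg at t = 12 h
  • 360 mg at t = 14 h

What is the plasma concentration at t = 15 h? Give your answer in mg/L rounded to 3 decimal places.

k = ln 2 / 4 = 0.17329 per h
Dose 1 (310 mg at t=0 h): 310·exp(−0.17329·15) = 23.041 mg/L
Dose 2 (10 mg at t=2 h): 10·exp(−0.17329·13) = 1.051 mg/L
Dose 3 (140 mg at t=4 h): 140·exp(−0.17329·11) = 20.811 mg/L
Dose 4 (335 mg at t=6 h): 335·exp(−0.17329·9) = 70.425 mg/L
Dose 5 (130 mg at t=8 h): 130·exp(−0.17329·7) = 38.649 mg/L
Dose 6 (135 mg at t=10 h): 135·exp(−0.17329·5) = 56.761 mg/L
Dose 7 (95 mg at t=12 h): 95·exp(−0.17329·3) = 56.487 mg/L
Dose 8 (360 mg at t=14 h): 360·exp(−0.17329·1) = 302.723 mg/L
C(15) = 23.041 + 1.051 + 20.811 + 70.425 + 38.649 + 56.761 + 56.487 + 302.723 = 569.948 mg/L

569.948 mg/L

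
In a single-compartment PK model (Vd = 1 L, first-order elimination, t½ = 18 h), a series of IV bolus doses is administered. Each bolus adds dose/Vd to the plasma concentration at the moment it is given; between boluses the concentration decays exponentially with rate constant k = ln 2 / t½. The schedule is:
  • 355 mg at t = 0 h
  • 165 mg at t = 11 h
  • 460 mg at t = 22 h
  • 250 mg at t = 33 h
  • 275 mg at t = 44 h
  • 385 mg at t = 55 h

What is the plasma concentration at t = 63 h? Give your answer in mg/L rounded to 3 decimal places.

642.488 mg/L

k = ln 2 / 18 = 0.03851 per h
Dose 1 (355 mg at t=0 h): 355·exp(−0.03851·63) = 31.378 mg/L
Dose 2 (165 mg at t=11 h): 165·exp(−0.03851·52) = 22.276 mg/L
Dose 3 (460 mg at t=22 h): 460·exp(−0.03851·41) = 94.859 mg/L
Dose 4 (250 mg at t=33 h): 250·exp(−0.03851·30) = 78.745 mg/L
Dose 5 (275 mg at t=44 h): 275·exp(−0.03851·19) = 132.306 mg/L
Dose 6 (385 mg at t=55 h): 385·exp(−0.03851·8) = 282.924 mg/L
C(63) = 31.378 + 22.276 + 94.859 + 78.745 + 132.306 + 282.924 = 642.488 mg/L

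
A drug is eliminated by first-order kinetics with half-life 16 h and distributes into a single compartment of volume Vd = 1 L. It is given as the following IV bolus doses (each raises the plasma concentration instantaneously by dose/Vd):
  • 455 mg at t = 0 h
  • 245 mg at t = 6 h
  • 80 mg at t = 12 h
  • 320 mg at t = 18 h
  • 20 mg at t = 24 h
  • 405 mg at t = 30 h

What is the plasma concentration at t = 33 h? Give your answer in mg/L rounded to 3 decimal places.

753.468 mg/L

k = ln 2 / 16 = 0.04332 per h
Dose 1 (455 mg at t=0 h): 455·exp(−0.04332·33) = 108.927 mg/L
Dose 2 (245 mg at t=6 h): 245·exp(−0.04332·27) = 76.064 mg/L
Dose 3 (80 mg at t=12 h): 80·exp(−0.04332·21) = 32.210 mg/L
Dose 4 (320 mg at t=18 h): 320·exp(−0.04332·15) = 167.084 mg/L
Dose 5 (20 mg at t=24 h): 20·exp(−0.04332·9) = 13.543 mg/L
Dose 6 (405 mg at t=30 h): 405·exp(−0.04332·3) = 355.641 mg/L
C(33) = 108.927 + 76.064 + 32.210 + 167.084 + 13.543 + 355.641 = 753.468 mg/L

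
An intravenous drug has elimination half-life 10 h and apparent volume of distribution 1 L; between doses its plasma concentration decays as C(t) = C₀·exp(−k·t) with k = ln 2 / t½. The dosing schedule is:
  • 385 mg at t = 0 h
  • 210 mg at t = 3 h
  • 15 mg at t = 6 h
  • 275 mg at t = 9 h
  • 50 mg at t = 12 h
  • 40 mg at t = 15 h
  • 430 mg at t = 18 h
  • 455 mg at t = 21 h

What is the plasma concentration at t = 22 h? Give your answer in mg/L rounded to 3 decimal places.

k = ln 2 / 10 = 0.06931 per h
Dose 1 (385 mg at t=0 h): 385·exp(−0.06931·22) = 83.790 mg/L
Dose 2 (210 mg at t=3 h): 210·exp(−0.06931·19) = 56.268 mg/L
Dose 3 (15 mg at t=6 h): 15·exp(−0.06931·16) = 4.948 mg/L
Dose 4 (275 mg at t=9 h): 275·exp(−0.06931·13) = 111.685 mg/L
Dose 5 (50 mg at t=12 h): 50·exp(−0.06931·10) = 25.000 mg/L
Dose 6 (40 mg at t=15 h): 40·exp(−0.06931·7) = 24.623 mg/L
Dose 7 (430 mg at t=18 h): 430·exp(−0.06931·4) = 325.879 mg/L
Dose 8 (455 mg at t=21 h): 455·exp(−0.06931·1) = 424.530 mg/L
C(22) = 83.790 + 56.268 + 4.948 + 111.685 + 25.000 + 24.623 + 325.879 + 424.530 = 1056.723 mg/L

1056.723 mg/L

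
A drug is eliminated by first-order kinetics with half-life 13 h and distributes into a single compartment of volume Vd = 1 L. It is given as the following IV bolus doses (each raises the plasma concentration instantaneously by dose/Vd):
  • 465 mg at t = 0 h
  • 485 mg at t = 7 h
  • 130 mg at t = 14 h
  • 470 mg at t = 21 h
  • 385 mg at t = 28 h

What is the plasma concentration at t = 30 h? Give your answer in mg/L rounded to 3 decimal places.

k = ln 2 / 13 = 0.05332 per h
Dose 1 (465 mg at t=0 h): 465·exp(−0.05332·30) = 93.922 mg/L
Dose 2 (485 mg at t=7 h): 485·exp(−0.05332·23) = 142.282 mg/L
Dose 3 (130 mg at t=14 h): 130·exp(−0.05332·16) = 55.392 mg/L
Dose 4 (470 mg at t=21 h): 470·exp(−0.05332·9) = 290.866 mg/L
Dose 5 (385 mg at t=28 h): 385·exp(−0.05332·2) = 346.058 mg/L
C(30) = 93.922 + 142.282 + 55.392 + 290.866 + 346.058 = 928.519 mg/L

928.519 mg/L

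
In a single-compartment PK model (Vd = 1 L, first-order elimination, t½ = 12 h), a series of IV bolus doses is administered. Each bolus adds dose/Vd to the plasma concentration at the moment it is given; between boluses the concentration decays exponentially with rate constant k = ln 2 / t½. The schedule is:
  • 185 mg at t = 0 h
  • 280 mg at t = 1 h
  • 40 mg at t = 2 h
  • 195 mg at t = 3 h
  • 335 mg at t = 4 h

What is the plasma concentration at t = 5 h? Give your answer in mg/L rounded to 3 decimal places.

k = ln 2 / 12 = 0.05776 per h
Dose 1 (185 mg at t=0 h): 185·exp(−0.05776·5) = 138.593 mg/L
Dose 2 (280 mg at t=1 h): 280·exp(−0.05776·4) = 222.236 mg/L
Dose 3 (40 mg at t=2 h): 40·exp(−0.05776·3) = 33.636 mg/L
Dose 4 (195 mg at t=3 h): 195·exp(−0.05776·2) = 173.725 mg/L
Dose 5 (335 mg at t=4 h): 335·exp(−0.05776·1) = 316.198 mg/L
C(5) = 138.593 + 222.236 + 33.636 + 173.725 + 316.198 = 884.389 mg/L

884.389 mg/L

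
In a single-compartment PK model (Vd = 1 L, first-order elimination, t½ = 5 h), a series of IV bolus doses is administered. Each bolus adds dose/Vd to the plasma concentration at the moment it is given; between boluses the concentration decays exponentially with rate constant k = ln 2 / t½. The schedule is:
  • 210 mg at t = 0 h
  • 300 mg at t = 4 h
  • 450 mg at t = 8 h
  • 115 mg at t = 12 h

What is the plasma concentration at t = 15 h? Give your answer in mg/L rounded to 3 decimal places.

337.931 mg/L

k = ln 2 / 5 = 0.13863 per h
Dose 1 (210 mg at t=0 h): 210·exp(−0.13863·15) = 26.250 mg/L
Dose 2 (300 mg at t=4 h): 300·exp(−0.13863·11) = 65.291 mg/L
Dose 3 (450 mg at t=8 h): 450·exp(−0.13863·7) = 170.518 mg/L
Dose 4 (115 mg at t=12 h): 115·exp(−0.13863·3) = 75.872 mg/L
C(15) = 26.250 + 65.291 + 170.518 + 75.872 = 337.931 mg/L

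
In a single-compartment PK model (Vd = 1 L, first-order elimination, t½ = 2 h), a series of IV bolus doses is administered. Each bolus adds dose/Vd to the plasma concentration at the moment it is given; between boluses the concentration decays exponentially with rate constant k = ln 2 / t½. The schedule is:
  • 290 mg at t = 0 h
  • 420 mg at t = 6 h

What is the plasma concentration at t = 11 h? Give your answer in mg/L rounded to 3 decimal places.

k = ln 2 / 2 = 0.34657 per h
Dose 1 (290 mg at t=0 h): 290·exp(−0.34657·11) = 6.408 mg/L
Dose 2 (420 mg at t=6 h): 420·exp(−0.34657·5) = 74.246 mg/L
C(11) = 6.408 + 74.246 = 80.654 mg/L

80.654 mg/L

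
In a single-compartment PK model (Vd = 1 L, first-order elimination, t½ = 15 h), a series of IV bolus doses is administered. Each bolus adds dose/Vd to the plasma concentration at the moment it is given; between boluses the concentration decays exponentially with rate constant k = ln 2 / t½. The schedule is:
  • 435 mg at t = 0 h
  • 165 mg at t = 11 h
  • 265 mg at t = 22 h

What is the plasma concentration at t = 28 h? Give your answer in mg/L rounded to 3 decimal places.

k = ln 2 / 15 = 0.04621 per h
Dose 1 (435 mg at t=0 h): 435·exp(−0.04621·28) = 119.280 mg/L
Dose 2 (165 mg at t=11 h): 165·exp(−0.04621·17) = 75.217 mg/L
Dose 3 (265 mg at t=22 h): 265·exp(−0.04621·6) = 200.832 mg/L
C(28) = 119.280 + 75.217 + 200.832 = 395.329 mg/L

395.329 mg/L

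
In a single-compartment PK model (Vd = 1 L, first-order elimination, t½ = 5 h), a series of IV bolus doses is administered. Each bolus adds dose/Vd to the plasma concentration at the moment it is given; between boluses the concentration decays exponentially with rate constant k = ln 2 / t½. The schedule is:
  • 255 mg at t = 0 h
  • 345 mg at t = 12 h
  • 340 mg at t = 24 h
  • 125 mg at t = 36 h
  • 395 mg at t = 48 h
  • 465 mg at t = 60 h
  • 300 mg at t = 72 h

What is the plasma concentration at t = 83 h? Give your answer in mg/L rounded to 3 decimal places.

87.853 mg/L

k = ln 2 / 5 = 0.13863 per h
Dose 1 (255 mg at t=0 h): 255·exp(−0.13863·83) = 0.003 mg/L
Dose 2 (345 mg at t=12 h): 345·exp(−0.13863·71) = 0.018 mg/L
Dose 3 (340 mg at t=24 h): 340·exp(−0.13863·59) = 0.095 mg/L
Dose 4 (125 mg at t=36 h): 125·exp(−0.13863·47) = 0.185 mg/L
Dose 5 (395 mg at t=48 h): 395·exp(−0.13863·35) = 3.086 mg/L
Dose 6 (465 mg at t=60 h): 465·exp(−0.13863·23) = 19.174 mg/L
Dose 7 (300 mg at t=72 h): 300·exp(−0.13863·11) = 65.291 mg/L
C(83) = 0.003 + 0.018 + 0.095 + 0.185 + 3.086 + 19.174 + 65.291 = 87.853 mg/L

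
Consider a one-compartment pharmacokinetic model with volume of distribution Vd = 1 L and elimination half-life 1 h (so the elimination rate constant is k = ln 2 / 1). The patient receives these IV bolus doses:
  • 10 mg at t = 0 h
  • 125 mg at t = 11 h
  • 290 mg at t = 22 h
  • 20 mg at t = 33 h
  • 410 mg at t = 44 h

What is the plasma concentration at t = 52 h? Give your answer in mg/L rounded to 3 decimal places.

1.602 mg/L

k = ln 2 / 1 = 0.69315 per h
Dose 1 (10 mg at t=0 h): 10·exp(−0.69315·52) = 0.000 mg/L
Dose 2 (125 mg at t=11 h): 125·exp(−0.69315·41) = 0.000 mg/L
Dose 3 (290 mg at t=22 h): 290·exp(−0.69315·30) = 0.000 mg/L
Dose 4 (20 mg at t=33 h): 20·exp(−0.69315·19) = 0.000 mg/L
Dose 5 (410 mg at t=44 h): 410·exp(−0.69315·8) = 1.602 mg/L
C(52) = 0.000 + 0.000 + 0.000 + 0.000 + 1.602 = 1.602 mg/L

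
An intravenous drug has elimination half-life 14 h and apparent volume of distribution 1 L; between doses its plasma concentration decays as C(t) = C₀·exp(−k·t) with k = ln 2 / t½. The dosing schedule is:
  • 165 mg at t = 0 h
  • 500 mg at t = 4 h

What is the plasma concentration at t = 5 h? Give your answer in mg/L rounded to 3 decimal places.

604.665 mg/L

k = ln 2 / 14 = 0.04951 per h
Dose 1 (165 mg at t=0 h): 165·exp(−0.04951·5) = 128.817 mg/L
Dose 2 (500 mg at t=4 h): 500·exp(−0.04951·1) = 475.848 mg/L
C(5) = 128.817 + 475.848 = 604.665 mg/L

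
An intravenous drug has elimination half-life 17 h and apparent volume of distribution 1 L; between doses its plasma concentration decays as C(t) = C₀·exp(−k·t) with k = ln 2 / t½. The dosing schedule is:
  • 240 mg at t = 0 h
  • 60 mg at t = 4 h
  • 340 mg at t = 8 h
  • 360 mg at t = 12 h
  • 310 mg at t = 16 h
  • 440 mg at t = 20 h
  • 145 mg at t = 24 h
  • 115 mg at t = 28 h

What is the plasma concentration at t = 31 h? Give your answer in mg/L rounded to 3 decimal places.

k = ln 2 / 17 = 0.04077 per h
Dose 1 (240 mg at t=0 h): 240·exp(−0.04077·31) = 67.807 mg/L
Dose 2 (60 mg at t=4 h): 60·exp(−0.04077·27) = 19.955 mg/L
Dose 3 (340 mg at t=8 h): 340·exp(−0.04077·23) = 133.108 mg/L
Dose 4 (360 mg at t=12 h): 360·exp(−0.04077·19) = 165.904 mg/L
Dose 5 (310 mg at t=16 h): 310·exp(−0.04077·15) = 168.169 mg/L
Dose 6 (440 mg at t=20 h): 440·exp(−0.04077·11) = 280.976 mg/L
Dose 7 (145 mg at t=24 h): 145·exp(−0.04077·7) = 108.997 mg/L
Dose 8 (115 mg at t=28 h): 115·exp(−0.04077·3) = 101.759 mg/L
C(31) = 67.807 + 19.955 + 133.108 + 165.904 + 168.169 + 280.976 + 108.997 + 101.759 = 1046.675 mg/L

1046.675 mg/L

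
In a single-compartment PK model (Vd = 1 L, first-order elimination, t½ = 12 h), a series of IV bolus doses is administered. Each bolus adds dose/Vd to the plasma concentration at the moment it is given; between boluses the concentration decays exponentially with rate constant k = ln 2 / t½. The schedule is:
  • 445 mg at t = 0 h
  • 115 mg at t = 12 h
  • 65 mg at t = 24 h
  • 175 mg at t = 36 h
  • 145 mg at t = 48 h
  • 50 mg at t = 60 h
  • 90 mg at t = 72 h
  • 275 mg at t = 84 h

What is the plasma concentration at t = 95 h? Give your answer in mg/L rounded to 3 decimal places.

k = ln 2 / 12 = 0.05776 per h
Dose 1 (445 mg at t=0 h): 445·exp(−0.05776·95) = 1.842 mg/L
Dose 2 (115 mg at t=12 h): 115·exp(−0.05776·83) = 0.952 mg/L
Dose 3 (65 mg at t=24 h): 65·exp(−0.05776·71) = 1.076 mg/L
Dose 4 (175 mg at t=36 h): 175·exp(−0.05776·59) = 5.794 mg/L
Dose 5 (145 mg at t=48 h): 145·exp(−0.05776·47) = 9.601 mg/L
Dose 6 (50 mg at t=60 h): 50·exp(−0.05776·35) = 6.622 mg/L
Dose 7 (90 mg at t=72 h): 90·exp(−0.05776·23) = 23.838 mg/L
Dose 8 (275 mg at t=84 h): 275·exp(−0.05776·11) = 145.676 mg/L
C(95) = 1.842 + 0.952 + 1.076 + 5.794 + 9.601 + 6.622 + 23.838 + 145.676 = 195.401 mg/L

195.401 mg/L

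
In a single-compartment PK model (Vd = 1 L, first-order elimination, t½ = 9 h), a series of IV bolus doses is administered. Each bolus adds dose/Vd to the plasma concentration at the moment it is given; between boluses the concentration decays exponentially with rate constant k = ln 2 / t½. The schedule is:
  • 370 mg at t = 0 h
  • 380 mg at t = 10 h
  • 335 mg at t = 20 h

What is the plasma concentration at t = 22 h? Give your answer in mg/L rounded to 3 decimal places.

505.955 mg/L

k = ln 2 / 9 = 0.07702 per h
Dose 1 (370 mg at t=0 h): 370·exp(−0.07702·22) = 67.975 mg/L
Dose 2 (380 mg at t=10 h): 380·exp(−0.07702·12) = 150.803 mg/L
Dose 3 (335 mg at t=20 h): 335·exp(−0.07702·2) = 287.177 mg/L
C(22) = 67.975 + 150.803 + 287.177 = 505.955 mg/L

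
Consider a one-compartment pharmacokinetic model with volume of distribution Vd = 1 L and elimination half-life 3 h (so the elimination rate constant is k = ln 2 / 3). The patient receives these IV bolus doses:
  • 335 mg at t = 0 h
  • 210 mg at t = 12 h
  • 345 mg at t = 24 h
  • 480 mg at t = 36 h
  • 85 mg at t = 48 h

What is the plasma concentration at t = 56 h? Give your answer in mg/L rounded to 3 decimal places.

18.332 mg/L

k = ln 2 / 3 = 0.23105 per h
Dose 1 (335 mg at t=0 h): 335·exp(−0.23105·56) = 0.001 mg/L
Dose 2 (210 mg at t=12 h): 210·exp(−0.23105·44) = 0.008 mg/L
Dose 3 (345 mg at t=24 h): 345·exp(−0.23105·32) = 0.212 mg/L
Dose 4 (480 mg at t=36 h): 480·exp(−0.23105·20) = 4.725 mg/L
Dose 5 (85 mg at t=48 h): 85·exp(−0.23105·8) = 13.387 mg/L
C(56) = 0.001 + 0.008 + 0.212 + 4.725 + 13.387 = 18.332 mg/L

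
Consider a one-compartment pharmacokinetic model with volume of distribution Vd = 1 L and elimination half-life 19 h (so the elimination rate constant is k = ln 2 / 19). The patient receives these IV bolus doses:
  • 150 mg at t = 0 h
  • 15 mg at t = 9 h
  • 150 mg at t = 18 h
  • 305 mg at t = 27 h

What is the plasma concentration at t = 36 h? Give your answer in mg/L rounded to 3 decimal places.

343.364 mg/L

k = ln 2 / 19 = 0.03648 per h
Dose 1 (150 mg at t=0 h): 150·exp(−0.03648·36) = 40.338 mg/L
Dose 2 (15 mg at t=9 h): 15·exp(−0.03648·27) = 5.602 mg/L
Dose 3 (150 mg at t=18 h): 150·exp(−0.03648·18) = 77.787 mg/L
Dose 4 (305 mg at t=27 h): 305·exp(−0.03648·9) = 219.638 mg/L
C(36) = 40.338 + 5.602 + 77.787 + 219.638 = 343.364 mg/L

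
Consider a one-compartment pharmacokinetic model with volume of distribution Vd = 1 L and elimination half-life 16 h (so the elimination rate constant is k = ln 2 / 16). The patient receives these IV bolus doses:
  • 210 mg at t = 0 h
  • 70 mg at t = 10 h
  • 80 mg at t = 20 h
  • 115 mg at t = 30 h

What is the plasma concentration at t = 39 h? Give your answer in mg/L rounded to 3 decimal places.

k = ln 2 / 16 = 0.04332 per h
Dose 1 (210 mg at t=0 h): 210·exp(−0.04332·39) = 38.767 mg/L
Dose 2 (70 mg at t=10 h): 70·exp(−0.04332·29) = 19.929 mg/L
Dose 3 (80 mg at t=20 h): 80·exp(−0.04332·19) = 35.125 mg/L
Dose 4 (115 mg at t=30 h): 115·exp(−0.04332·9) = 77.870 mg/L
C(39) = 38.767 + 19.929 + 35.125 + 77.870 = 171.690 mg/L

171.690 mg/L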